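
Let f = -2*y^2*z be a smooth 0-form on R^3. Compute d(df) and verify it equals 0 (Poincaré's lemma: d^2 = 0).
d(df) = 0

Step 1: df = sum_i (∂f/∂x_i) dx_i = (0) dx + (-4*y*z) dy + (-2*y^2) dz.
Step 2: Apply d again. Using the 1-form formula, the coefficient of dx ∧ dy in d(df) is ∂^2 f/∂x ∂y - ∂^2 f/∂y ∂x = (0) - (0) = 0 (equality of mixed partials for smooth f).
Similarly for dx ∧ dz and dy ∧ dz — all coefficients vanish. So d(df) = 0.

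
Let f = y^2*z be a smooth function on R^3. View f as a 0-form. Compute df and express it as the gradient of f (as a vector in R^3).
df = (0) dx + (2*y*z) dy + (y^2) dz; grad f = (0, 2*y*z, y^2)

For a 0-form f, d f = (∂f/∂x) dx + (∂f/∂y) dy + (∂f/∂z) dz. The components of the vector representation are exactly the entries of grad f in Cartesian coordinates:
  ∂f/∂x = 0
  ∂f/∂y = 2*y*z
  ∂f/∂z = y^2.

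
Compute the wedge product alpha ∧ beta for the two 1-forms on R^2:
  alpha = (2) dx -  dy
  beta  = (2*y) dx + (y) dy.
alpha ∧ beta = (4*y) dx ∧ dy

Distribute the wedge, using dx_i ∧ dx_j = -dx_j ∧ dx_i and dx_i ∧ dx_i = 0. For each pair (i, j) with i < j, the coefficient of dx_i ∧ dx_j in alpha ∧ beta is (alpha_i * beta_j - alpha_j * beta_i). Collecting: alpha ∧ beta = (4*y) dx ∧ dy.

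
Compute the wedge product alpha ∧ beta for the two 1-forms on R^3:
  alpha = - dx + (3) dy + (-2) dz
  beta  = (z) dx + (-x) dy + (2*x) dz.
alpha ∧ beta = (x - 3*z) dx ∧ dy + (-2*x + 2*z) dx ∧ dz + (4*x) dy ∧ dz

Distribute the wedge, using dx_i ∧ dx_j = -dx_j ∧ dx_i and dx_i ∧ dx_i = 0. For each pair (i, j) with i < j, the coefficient of dx_i ∧ dx_j in alpha ∧ beta is (alpha_i * beta_j - alpha_j * beta_i). Collecting: alpha ∧ beta = (x - 3*z) dx ∧ dy + (-2*x + 2*z) dx ∧ dz + (4*x) dy ∧ dz.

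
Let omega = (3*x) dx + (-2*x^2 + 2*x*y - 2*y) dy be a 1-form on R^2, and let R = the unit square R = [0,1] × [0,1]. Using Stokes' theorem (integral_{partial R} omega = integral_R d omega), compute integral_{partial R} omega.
integral_(partial R) omega = -1

Stokes: integral_partial_R omega = integral_R d omega with d omega = (∂Q/∂x - ∂P/∂y) dx ∧ dy.
  ∂Q/∂x = -4*x + 2*y
  ∂P/∂y = 0
  integrand = ∂Q/∂x - ∂P/∂y = -4*x + 2*y.
Integrating over R: integral_0^1 integral_0^1 (-4*x + 2*y) dx dy = -1.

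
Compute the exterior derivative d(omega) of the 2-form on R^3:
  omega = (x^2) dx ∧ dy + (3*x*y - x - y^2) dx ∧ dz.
d(omega) = (-3*x + 2*y) dx ∧ dy ∧ dz

For a 2-form omega = sum_{i<j} g_{ij} dx_i ∧ dx_j, the exterior derivative is
  d(omega) = sum_{i<j} d(g_{ij}) ∧ dx_i ∧ dx_j = sum_{i<j, k} (∂g_{ij}/∂x_k) dx_k ∧ dx_i ∧ dx_j.
Expand each term, using dx_k ∧ dx_i ∧ dx_j = sgn(permutation) dx_{(a)} ∧ dx_{(b)} ∧ dx_{(c)} with (a < b < c) sorted:
  d(3*x*y - x - y^2) includes (∂/∂y)(3*x*y - x - y^2) dy = (3*x - 2*y) dy, which multiplied by dx ∧ dz gives (-3*x + 2*y) dx ∧ dy ∧ dz
Collecting like 3-forms: d(omega) = (-3*x + 2*y) dx ∧ dy ∧ dz.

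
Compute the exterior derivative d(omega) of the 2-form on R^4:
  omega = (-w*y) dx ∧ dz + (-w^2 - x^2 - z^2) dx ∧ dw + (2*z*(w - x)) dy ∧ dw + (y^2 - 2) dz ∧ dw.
d(omega) = (w) dx ∧ dy ∧ dz + (-y + 2*z) dx ∧ dz ∧ dw + (-2*z) dx ∧ dy ∧ dw + (-2*w + 2*x + 2*y) dy ∧ dz ∧ dw

For a 2-form omega = sum_{i<j} g_{ij} dx_i ∧ dx_j, the exterior derivative is
  d(omega) = sum_{i<j} d(g_{ij}) ∧ dx_i ∧ dx_j = sum_{i<j, k} (∂g_{ij}/∂x_k) dx_k ∧ dx_i ∧ dx_j.
Expand each term, using dx_k ∧ dx_i ∧ dx_j = sgn(permutation) dx_{(a)} ∧ dx_{(b)} ∧ dx_{(c)} with (a < b < c) sorted:
  d(-w*y) includes (∂/∂y)(-w*y) dy = (-w) dy, which multiplied by dx ∧ dz gives (w) dx ∧ dy ∧ dz
  d(-w*y) includes (∂/∂w)(-w*y) dw = (-y) dw, which multiplied by dx ∧ dz gives (-y) dx ∧ dz ∧ dw
  d(-w^2 - x^2 - z^2) includes (∂/∂z)(-w^2 - x^2 - z^2) dz = (-2*z) dz, which multiplied by dx ∧ dw gives (2*z) dx ∧ dz ∧ dw
  d(2*z*(w - x)) includes (∂/∂x)(2*z*(w - x)) dx = (-2*z) dx, which multiplied by dy ∧ dw gives (-2*z) dx ∧ dy ∧ dw
  d(2*z*(w - x)) includes (∂/∂z)(2*z*(w - x)) dz = (2*w - 2*x) dz, which multiplied by dy ∧ dw gives (-2*w + 2*x) dy ∧ dz ∧ dw
  d(y^2 - 2) includes (∂/∂y)(y^2 - 2) dy = (2*y) dy, which multiplied by dz ∧ dw gives (2*y) dy ∧ dz ∧ dw
Collecting like 3-forms: d(omega) = (w) dx ∧ dy ∧ dz + (-y + 2*z) dx ∧ dz ∧ dw + (-2*z) dx ∧ dy ∧ dw + (-2*w + 2*x + 2*y) dy ∧ dz ∧ dw.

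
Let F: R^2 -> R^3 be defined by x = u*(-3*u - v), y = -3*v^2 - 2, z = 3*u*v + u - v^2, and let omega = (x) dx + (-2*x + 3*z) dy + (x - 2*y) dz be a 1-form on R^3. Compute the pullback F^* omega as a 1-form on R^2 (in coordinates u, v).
F^* omega = (18*u^3 - 3*u^2 - 2*u*v^2 - u*v + 18*v^3 + 6*v^2 + 12*v + 4) du + (-6*u^3 - 32*u^2*v - 46*u*v^2 - 18*u*v + 12*u + 6*v^3 - 8*v) dv

Using F^*(f dg) = (f ∘ F) d(g ∘ F), substitute each coordinate x_i by F_i(u, v) in f_i, and replace dx_i by d F_i = (∂F_i/∂u) du + (∂F_i/∂v) dv.
  For the x component: f_1(F) = u*(-3*u - v); d F_1 = (-6*u - v) du + (-u) dv
  For the y component: f_2(F) = 6*u^2 + 11*u*v + 3*u - 3*v^2; d F_2 = (0) du + (-6*v) dv
  For the z component: f_3(F) = -3*u^2 - u*v + 6*v^2 + 4; d F_3 = (3*v + 1) du + (3*u - 2*v) dv
Combining and collecting du, dv coefficients:
  coeff of du: 18*u^3 - 3*u^2 - 2*u*v^2 - u*v + 18*v^3 + 6*v^2 + 12*v + 4
  coeff of dv: -6*u^3 - 32*u^2*v - 46*u*v^2 - 18*u*v + 12*u + 6*v^3 - 8*v
F^* omega = (18*u^3 - 3*u^2 - 2*u*v^2 - u*v + 18*v^3 + 6*v^2 + 12*v + 4) du + (-6*u^3 - 32*u^2*v - 46*u*v^2 - 18*u*v + 12*u + 6*v^3 - 8*v) dv.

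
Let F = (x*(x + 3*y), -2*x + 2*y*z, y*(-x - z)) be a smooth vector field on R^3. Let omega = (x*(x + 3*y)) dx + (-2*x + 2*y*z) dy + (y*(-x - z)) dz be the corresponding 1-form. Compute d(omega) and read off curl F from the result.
d(omega) = (-x - 2*y - z) dy ∧ dz + (y) dz ∧ dx + (-3*x - 2) dx ∧ dy; curl F = (-x - 2*y - z, y, -3*x - 2)

d omega = sum_{i<j} (∂f_j/∂x_i - ∂f_i/∂x_j) dx_i ∧ dx_j. Under the identification (dy ∧ dz, dz ∧ dx, dx ∧ dy) ↔ (e_x, e_y, e_z), the coefficients are exactly the components of curl F. Compute:
  ∂R/∂y - ∂Q/∂z = (-x - z) - (2*y) = -x - 2*y - z
  ∂P/∂z - ∂R/∂x = (0) - (-y) = y
  ∂Q/∂x - ∂P/∂y = (-2) - (3*x) = -3*x - 2.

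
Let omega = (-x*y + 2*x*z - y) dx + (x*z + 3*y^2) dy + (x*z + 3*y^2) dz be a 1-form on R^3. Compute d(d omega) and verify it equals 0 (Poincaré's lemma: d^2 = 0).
d(d omega) = 0

Step 1: d omega = sum_{i<j} (∂f_j/∂x_i - ∂f_i/∂x_j) dx_i ∧ dx_j:
  coeff of dx ∧ dy: x + z + 1
  coeff of dx ∧ dz: -2*x + z
  coeff of dy ∧ dz: -x + 6*y
Step 2: Apply d again to each 2-form coefficient. The only possible 3-form in R^3 is dx ∧ dy ∧ dz, with coefficient
  ∂(coeff of dy∧dz)/∂x - ∂(coeff of dx∧dz)/∂y + ∂(coeff of dx∧dy)/∂z
  = ∂/∂x (-x + 6*y) - ∂/∂y (-2*x + z) + ∂/∂z (x + z + 1).
Each of these terms simplifies to sums of mixed partials that cancel in pairs. The result is 0 (by equality of mixed partials for smooth functions — Schwarz / Clairaut).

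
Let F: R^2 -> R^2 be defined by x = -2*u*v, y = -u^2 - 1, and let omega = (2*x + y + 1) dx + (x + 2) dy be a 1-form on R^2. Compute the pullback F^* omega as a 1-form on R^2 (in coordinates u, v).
F^* omega = (2*u*(3*u*v + 4*v^2 - 2)) du + (2*u^2*(u + 4*v)) dv

Using F^*(f dg) = (f ∘ F) d(g ∘ F), substitute each coordinate x_i by F_i(u, v) in f_i, and replace dx_i by d F_i = (∂F_i/∂u) du + (∂F_i/∂v) dv.
  For the x component: f_1(F) = u*(-u - 4*v); d F_1 = (-2*v) du + (-2*u) dv
  For the y component: f_2(F) = -2*u*v + 2; d F_2 = (-2*u) du + (0) dv
Combining and collecting du, dv coefficients:
  coeff of du: 2*u*(3*u*v + 4*v^2 - 2)
  coeff of dv: 2*u^2*(u + 4*v)
F^* omega = (2*u*(3*u*v + 4*v^2 - 2)) du + (2*u^2*(u + 4*v)) dv.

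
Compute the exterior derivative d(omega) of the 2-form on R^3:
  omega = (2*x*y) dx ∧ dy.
d(omega) = 0

For a 2-form omega = sum_{i<j} g_{ij} dx_i ∧ dx_j, the exterior derivative is
  d(omega) = sum_{i<j} d(g_{ij}) ∧ dx_i ∧ dx_j = sum_{i<j, k} (∂g_{ij}/∂x_k) dx_k ∧ dx_i ∧ dx_j.
Expand each term, using dx_k ∧ dx_i ∧ dx_j = sgn(permutation) dx_{(a)} ∧ dx_{(b)} ∧ dx_{(c)} with (a < b < c) sorted:

Collecting like 3-forms: d(omega) = 0.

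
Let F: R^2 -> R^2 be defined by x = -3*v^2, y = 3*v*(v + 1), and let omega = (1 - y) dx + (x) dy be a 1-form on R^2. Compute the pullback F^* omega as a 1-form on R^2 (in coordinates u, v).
F^* omega = (3*v*(3*v - 2)) dv

Using F^*(f dg) = (f ∘ F) d(g ∘ F), substitute each coordinate x_i by F_i(u, v) in f_i, and replace dx_i by d F_i = (∂F_i/∂u) du + (∂F_i/∂v) dv.
  For the x component: f_1(F) = -3*v^2 - 3*v + 1; d F_1 = (0) du + (-6*v) dv
  For the y component: f_2(F) = -3*v^2; d F_2 = (0) du + (6*v + 3) dv
Combining and collecting du, dv coefficients:
  coeff of du: 0
  coeff of dv: 3*v*(3*v - 2)
F^* omega = (3*v*(3*v - 2)) dv.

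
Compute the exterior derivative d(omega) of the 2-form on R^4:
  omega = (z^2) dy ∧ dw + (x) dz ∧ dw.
d(omega) = (-2*z) dy ∧ dz ∧ dw + (1) dx ∧ dz ∧ dw

For a 2-form omega = sum_{i<j} g_{ij} dx_i ∧ dx_j, the exterior derivative is
  d(omega) = sum_{i<j} d(g_{ij}) ∧ dx_i ∧ dx_j = sum_{i<j, k} (∂g_{ij}/∂x_k) dx_k ∧ dx_i ∧ dx_j.
Expand each term, using dx_k ∧ dx_i ∧ dx_j = sgn(permutation) dx_{(a)} ∧ dx_{(b)} ∧ dx_{(c)} with (a < b < c) sorted:
  d(z^2) includes (∂/∂z)(z^2) dz = (2*z) dz, which multiplied by dy ∧ dw gives (-2*z) dy ∧ dz ∧ dw
  d(x) includes (∂/∂x)(x) dx = (1) dx, which multiplied by dz ∧ dw gives (1) dx ∧ dz ∧ dw
Collecting like 3-forms: d(omega) = (-2*z) dy ∧ dz ∧ dw + (1) dx ∧ dz ∧ dw.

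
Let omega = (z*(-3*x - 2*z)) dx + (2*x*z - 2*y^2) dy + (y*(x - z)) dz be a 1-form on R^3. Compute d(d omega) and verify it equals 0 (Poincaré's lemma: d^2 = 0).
d(d omega) = 0

Step 1: d omega = sum_{i<j} (∂f_j/∂x_i - ∂f_i/∂x_j) dx_i ∧ dx_j:
  coeff of dx ∧ dy: 2*z
  coeff of dx ∧ dz: 3*x + y + 4*z
  coeff of dy ∧ dz: -x - z
Step 2: Apply d again to each 2-form coefficient. The only possible 3-form in R^3 is dx ∧ dy ∧ dz, with coefficient
  ∂(coeff of dy∧dz)/∂x - ∂(coeff of dx∧dz)/∂y + ∂(coeff of dx∧dy)/∂z
  = ∂/∂x (-x - z) - ∂/∂y (3*x + y + 4*z) + ∂/∂z (2*z).
Each of these terms simplifies to sums of mixed partials that cancel in pairs. The result is 0 (by equality of mixed partials for smooth functions — Schwarz / Clairaut).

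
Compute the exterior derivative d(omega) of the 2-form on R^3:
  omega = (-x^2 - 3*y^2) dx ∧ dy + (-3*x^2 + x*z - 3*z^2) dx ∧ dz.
d(omega) = 0

For a 2-form omega = sum_{i<j} g_{ij} dx_i ∧ dx_j, the exterior derivative is
  d(omega) = sum_{i<j} d(g_{ij}) ∧ dx_i ∧ dx_j = sum_{i<j, k} (∂g_{ij}/∂x_k) dx_k ∧ dx_i ∧ dx_j.
Expand each term, using dx_k ∧ dx_i ∧ dx_j = sgn(permutation) dx_{(a)} ∧ dx_{(b)} ∧ dx_{(c)} with (a < b < c) sorted:

Collecting like 3-forms: d(omega) = 0.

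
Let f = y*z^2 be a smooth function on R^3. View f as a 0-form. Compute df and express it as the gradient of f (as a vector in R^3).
df = (0) dx + (z^2) dy + (2*y*z) dz; grad f = (0, z^2, 2*y*z)

For a 0-form f, d f = (∂f/∂x) dx + (∂f/∂y) dy + (∂f/∂z) dz. The components of the vector representation are exactly the entries of grad f in Cartesian coordinates:
  ∂f/∂x = 0
  ∂f/∂y = z^2
  ∂f/∂z = 2*y*z.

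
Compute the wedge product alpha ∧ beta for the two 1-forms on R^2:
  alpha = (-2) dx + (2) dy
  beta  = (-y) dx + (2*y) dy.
alpha ∧ beta = (-2*y) dx ∧ dy

Distribute the wedge, using dx_i ∧ dx_j = -dx_j ∧ dx_i and dx_i ∧ dx_i = 0. For each pair (i, j) with i < j, the coefficient of dx_i ∧ dx_j in alpha ∧ beta is (alpha_i * beta_j - alpha_j * beta_i). Collecting: alpha ∧ beta = (-2*y) dx ∧ dy.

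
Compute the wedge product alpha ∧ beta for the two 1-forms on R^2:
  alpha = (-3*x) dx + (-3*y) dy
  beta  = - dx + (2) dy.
alpha ∧ beta = (-6*x - 3*y) dx ∧ dy

Distribute the wedge, using dx_i ∧ dx_j = -dx_j ∧ dx_i and dx_i ∧ dx_i = 0. For each pair (i, j) with i < j, the coefficient of dx_i ∧ dx_j in alpha ∧ beta is (alpha_i * beta_j - alpha_j * beta_i). Collecting: alpha ∧ beta = (-6*x - 3*y) dx ∧ dy.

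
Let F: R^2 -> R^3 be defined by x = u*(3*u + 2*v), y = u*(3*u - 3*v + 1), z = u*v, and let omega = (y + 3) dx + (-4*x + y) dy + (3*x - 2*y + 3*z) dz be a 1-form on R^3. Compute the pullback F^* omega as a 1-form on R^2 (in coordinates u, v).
F^* omega = (-36*u^3 - 48*u^2*v + 3*u^2 + 42*u*v^2 - 14*u*v + 19*u + 6*v) du + (3*u*(12*u^2 + 14*u*v - u + 2)) dv

Using F^*(f dg) = (f ∘ F) d(g ∘ F), substitute each coordinate x_i by F_i(u, v) in f_i, and replace dx_i by d F_i = (∂F_i/∂u) du + (∂F_i/∂v) dv.
  For the x component: f_1(F) = 3*u^2 - 3*u*v + u + 3; d F_1 = (6*u + 2*v) du + (2*u) dv
  For the y component: f_2(F) = u*(-9*u - 11*v + 1); d F_2 = (6*u - 3*v + 1) du + (-3*u) dv
  For the z component: f_3(F) = u*(3*u + 15*v - 2); d F_3 = (v) du + (u) dv
Combining and collecting du, dv coefficients:
  coeff of du: -36*u^3 - 48*u^2*v + 3*u^2 + 42*u*v^2 - 14*u*v + 19*u + 6*v
  coeff of dv: 3*u*(12*u^2 + 14*u*v - u + 2)
F^* omega = (-36*u^3 - 48*u^2*v + 3*u^2 + 42*u*v^2 - 14*u*v + 19*u + 6*v) du + (3*u*(12*u^2 + 14*u*v - u + 2)) dv.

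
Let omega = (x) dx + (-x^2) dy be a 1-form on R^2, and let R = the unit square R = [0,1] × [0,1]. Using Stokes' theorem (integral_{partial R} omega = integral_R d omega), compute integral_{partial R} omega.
integral_(partial R) omega = -1

Stokes: integral_partial_R omega = integral_R d omega with d omega = (∂Q/∂x - ∂P/∂y) dx ∧ dy.
  ∂Q/∂x = -2*x
  ∂P/∂y = 0
  integrand = ∂Q/∂x - ∂P/∂y = -2*x.
Integrating over R: integral_0^1 integral_0^1 (-2*x) dx dy = -1.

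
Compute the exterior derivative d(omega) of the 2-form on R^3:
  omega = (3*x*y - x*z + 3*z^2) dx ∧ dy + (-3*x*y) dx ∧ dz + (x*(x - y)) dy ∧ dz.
d(omega) = (4*x - y + 6*z) dx ∧ dy ∧ dz

For a 2-form omega = sum_{i<j} g_{ij} dx_i ∧ dx_j, the exterior derivative is
  d(omega) = sum_{i<j} d(g_{ij}) ∧ dx_i ∧ dx_j = sum_{i<j, k} (∂g_{ij}/∂x_k) dx_k ∧ dx_i ∧ dx_j.
Expand each term, using dx_k ∧ dx_i ∧ dx_j = sgn(permutation) dx_{(a)} ∧ dx_{(b)} ∧ dx_{(c)} with (a < b < c) sorted:
  d(3*x*y - x*z + 3*z^2) includes (∂/∂z)(3*x*y - x*z + 3*z^2) dz = (-x + 6*z) dz, which multiplied by dx ∧ dy gives (-x + 6*z) dx ∧ dy ∧ dz
  d(-3*x*y) includes (∂/∂y)(-3*x*y) dy = (-3*x) dy, which multiplied by dx ∧ dz gives (3*x) dx ∧ dy ∧ dz
  d(x*(x - y)) includes (∂/∂x)(x*(x - y)) dx = (2*x - y) dx, which multiplied by dy ∧ dz gives (2*x - y) dx ∧ dy ∧ dz
Collecting like 3-forms: d(omega) = (4*x - y + 6*z) dx ∧ dy ∧ dz.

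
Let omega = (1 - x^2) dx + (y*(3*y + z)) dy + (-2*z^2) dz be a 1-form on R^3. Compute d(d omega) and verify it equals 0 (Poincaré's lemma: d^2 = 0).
d(d omega) = 0

Step 1: d omega = sum_{i<j} (∂f_j/∂x_i - ∂f_i/∂x_j) dx_i ∧ dx_j:
  coeff of dx ∧ dy: 0
  coeff of dx ∧ dz: 0
  coeff of dy ∧ dz: -y
Step 2: Apply d again to each 2-form coefficient. The only possible 3-form in R^3 is dx ∧ dy ∧ dz, with coefficient
  ∂(coeff of dy∧dz)/∂x - ∂(coeff of dx∧dz)/∂y + ∂(coeff of dx∧dy)/∂z
  = ∂/∂x (-y) - ∂/∂y (0) + ∂/∂z (0).
Each of these terms simplifies to sums of mixed partials that cancel in pairs. The result is 0 (by equality of mixed partials for smooth functions — Schwarz / Clairaut).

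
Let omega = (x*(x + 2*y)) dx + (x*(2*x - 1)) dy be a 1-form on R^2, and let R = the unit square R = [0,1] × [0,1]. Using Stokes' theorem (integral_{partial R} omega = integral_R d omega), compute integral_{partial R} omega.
integral_(partial R) omega = 0

Stokes: integral_partial_R omega = integral_R d omega with d omega = (∂Q/∂x - ∂P/∂y) dx ∧ dy.
  ∂Q/∂x = 4*x - 1
  ∂P/∂y = 2*x
  integrand = ∂Q/∂x - ∂P/∂y = 2*x - 1.
Integrating over R: integral_0^1 integral_0^1 (2*x - 1) dx dy = 0.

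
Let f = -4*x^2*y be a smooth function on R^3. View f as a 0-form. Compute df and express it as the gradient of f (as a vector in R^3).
df = (-8*x*y) dx + (-4*x^2) dy + (0) dz; grad f = (-8*x*y, -4*x^2, 0)

For a 0-form f, d f = (∂f/∂x) dx + (∂f/∂y) dy + (∂f/∂z) dz. The components of the vector representation are exactly the entries of grad f in Cartesian coordinates:
  ∂f/∂x = -8*x*y
  ∂f/∂y = -4*x^2
  ∂f/∂z = 0.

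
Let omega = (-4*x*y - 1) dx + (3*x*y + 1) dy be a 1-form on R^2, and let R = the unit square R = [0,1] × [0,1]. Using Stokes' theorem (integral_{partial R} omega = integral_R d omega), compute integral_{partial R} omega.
integral_(partial R) omega = 7/2

Stokes: integral_partial_R omega = integral_R d omega with d omega = (∂Q/∂x - ∂P/∂y) dx ∧ dy.
  ∂Q/∂x = 3*y
  ∂P/∂y = -4*x
  integrand = ∂Q/∂x - ∂P/∂y = 4*x + 3*y.
Integrating over R: integral_0^1 integral_0^1 (4*x + 3*y) dx dy = 7/2.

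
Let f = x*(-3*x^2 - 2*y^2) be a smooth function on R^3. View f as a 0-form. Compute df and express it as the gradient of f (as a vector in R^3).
df = (-9*x^2 - 2*y^2) dx + (-4*x*y) dy + (0) dz; grad f = (-9*x^2 - 2*y^2, -4*x*y, 0)

For a 0-form f, d f = (∂f/∂x) dx + (∂f/∂y) dy + (∂f/∂z) dz. The components of the vector representation are exactly the entries of grad f in Cartesian coordinates:
  ∂f/∂x = -9*x^2 - 2*y^2
  ∂f/∂y = -4*x*y
  ∂f/∂z = 0.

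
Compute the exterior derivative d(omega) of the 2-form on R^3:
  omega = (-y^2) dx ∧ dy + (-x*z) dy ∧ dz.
d(omega) = (-z) dx ∧ dy ∧ dz

For a 2-form omega = sum_{i<j} g_{ij} dx_i ∧ dx_j, the exterior derivative is
  d(omega) = sum_{i<j} d(g_{ij}) ∧ dx_i ∧ dx_j = sum_{i<j, k} (∂g_{ij}/∂x_k) dx_k ∧ dx_i ∧ dx_j.
Expand each term, using dx_k ∧ dx_i ∧ dx_j = sgn(permutation) dx_{(a)} ∧ dx_{(b)} ∧ dx_{(c)} with (a < b < c) sorted:
  d(-x*z) includes (∂/∂x)(-x*z) dx = (-z) dx, which multiplied by dy ∧ dz gives (-z) dx ∧ dy ∧ dz
Collecting like 3-forms: d(omega) = (-z) dx ∧ dy ∧ dz.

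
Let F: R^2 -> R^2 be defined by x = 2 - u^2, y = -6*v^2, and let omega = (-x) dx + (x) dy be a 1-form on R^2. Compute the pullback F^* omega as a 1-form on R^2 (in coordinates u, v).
F^* omega = (2*u*(2 - u^2)) du + (12*v*(u^2 - 2)) dv

Using F^*(f dg) = (f ∘ F) d(g ∘ F), substitute each coordinate x_i by F_i(u, v) in f_i, and replace dx_i by d F_i = (∂F_i/∂u) du + (∂F_i/∂v) dv.
  For the x component: f_1(F) = u^2 - 2; d F_1 = (-2*u) du + (0) dv
  For the y component: f_2(F) = 2 - u^2; d F_2 = (0) du + (-12*v) dv
Combining and collecting du, dv coefficients:
  coeff of du: 2*u*(2 - u^2)
  coeff of dv: 12*v*(u^2 - 2)
F^* omega = (2*u*(2 - u^2)) du + (12*v*(u^2 - 2)) dv.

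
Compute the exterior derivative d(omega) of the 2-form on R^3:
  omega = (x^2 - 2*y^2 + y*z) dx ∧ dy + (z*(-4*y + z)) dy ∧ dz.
d(omega) = (y) dx ∧ dy ∧ dz

For a 2-form omega = sum_{i<j} g_{ij} dx_i ∧ dx_j, the exterior derivative is
  d(omega) = sum_{i<j} d(g_{ij}) ∧ dx_i ∧ dx_j = sum_{i<j, k} (∂g_{ij}/∂x_k) dx_k ∧ dx_i ∧ dx_j.
Expand each term, using dx_k ∧ dx_i ∧ dx_j = sgn(permutation) dx_{(a)} ∧ dx_{(b)} ∧ dx_{(c)} with (a < b < c) sorted:
  d(x^2 - 2*y^2 + y*z) includes (∂/∂z)(x^2 - 2*y^2 + y*z) dz = (y) dz, which multiplied by dx ∧ dy gives (y) dx ∧ dy ∧ dz
Collecting like 3-forms: d(omega) = (y) dx ∧ dy ∧ dz.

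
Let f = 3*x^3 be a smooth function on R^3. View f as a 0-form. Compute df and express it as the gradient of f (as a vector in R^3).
df = (9*x^2) dx + (0) dy + (0) dz; grad f = (9*x^2, 0, 0)

For a 0-form f, d f = (∂f/∂x) dx + (∂f/∂y) dy + (∂f/∂z) dz. The components of the vector representation are exactly the entries of grad f in Cartesian coordinates:
  ∂f/∂x = 9*x^2
  ∂f/∂y = 0
  ∂f/∂z = 0.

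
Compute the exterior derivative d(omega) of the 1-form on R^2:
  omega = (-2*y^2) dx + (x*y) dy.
d(omega) = (5*y) dx ∧ dy

For a 1-form omega = sum_i f_i dx_i, the exterior derivative is
  d(omega) = sum_{i < j} (∂f_j/∂x_i - ∂f_i/∂x_j) dx_i ∧ dx_j.
  coefficient of dx ∧ dy: ∂f_2/∂x - ∂f_1/∂y = ∂(x*y)/∂x - ∂(-2*y^2)/∂y = 5*y
Assembling: d(omega) = (5*y) dx ∧ dy.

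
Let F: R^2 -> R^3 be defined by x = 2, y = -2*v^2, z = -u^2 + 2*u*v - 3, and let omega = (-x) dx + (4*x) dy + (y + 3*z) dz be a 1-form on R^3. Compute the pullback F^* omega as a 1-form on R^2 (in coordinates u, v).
F^* omega = (6*u^3 - 18*u^2*v + 16*u*v^2 + 18*u - 4*v^3 - 18*v) du + (-6*u^3 + 12*u^2*v - 4*u*v^2 - 18*u - 32*v) dv

Using F^*(f dg) = (f ∘ F) d(g ∘ F), substitute each coordinate x_i by F_i(u, v) in f_i, and replace dx_i by d F_i = (∂F_i/∂u) du + (∂F_i/∂v) dv.
  For the x component: f_1(F) = -2; d F_1 = (0) du + (0) dv
  For the y component: f_2(F) = 8; d F_2 = (0) du + (-4*v) dv
  For the z component: f_3(F) = -3*u^2 + 6*u*v - 2*v^2 - 9; d F_3 = (-2*u + 2*v) du + (2*u) dv
Combining and collecting du, dv coefficients:
  coeff of du: 6*u^3 - 18*u^2*v + 16*u*v^2 + 18*u - 4*v^3 - 18*v
  coeff of dv: -6*u^3 + 12*u^2*v - 4*u*v^2 - 18*u - 32*v
F^* omega = (6*u^3 - 18*u^2*v + 16*u*v^2 + 18*u - 4*v^3 - 18*v) du + (-6*u^3 + 12*u^2*v - 4*u*v^2 - 18*u - 32*v) dv.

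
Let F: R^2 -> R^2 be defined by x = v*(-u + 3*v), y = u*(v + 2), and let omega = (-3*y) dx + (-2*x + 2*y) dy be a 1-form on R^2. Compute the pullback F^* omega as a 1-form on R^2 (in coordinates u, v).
F^* omega = (7*u*v^2 + 18*u*v + 8*u - 6*v^3 - 12*v^2) du + (u*(7*u*v + 10*u - 24*v^2 - 36*v)) dv

Using F^*(f dg) = (f ∘ F) d(g ∘ F), substitute each coordinate x_i by F_i(u, v) in f_i, and replace dx_i by d F_i = (∂F_i/∂u) du + (∂F_i/∂v) dv.
  For the x component: f_1(F) = 3*u*(-v - 2); d F_1 = (-v) du + (-u + 6*v) dv
  For the y component: f_2(F) = 4*u*v + 4*u - 6*v^2; d F_2 = (v + 2) du + (u) dv
Combining and collecting du, dv coefficients:
  coeff of du: 7*u*v^2 + 18*u*v + 8*u - 6*v^3 - 12*v^2
  coeff of dv: u*(7*u*v + 10*u - 24*v^2 - 36*v)
F^* omega = (7*u*v^2 + 18*u*v + 8*u - 6*v^3 - 12*v^2) du + (u*(7*u*v + 10*u - 24*v^2 - 36*v)) dv.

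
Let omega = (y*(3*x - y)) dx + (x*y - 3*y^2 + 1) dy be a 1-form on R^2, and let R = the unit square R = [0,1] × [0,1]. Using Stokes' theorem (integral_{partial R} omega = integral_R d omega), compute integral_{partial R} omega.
integral_(partial R) omega = 0

Stokes: integral_partial_R omega = integral_R d omega with d omega = (∂Q/∂x - ∂P/∂y) dx ∧ dy.
  ∂Q/∂x = y
  ∂P/∂y = 3*x - 2*y
  integrand = ∂Q/∂x - ∂P/∂y = -3*x + 3*y.
Integrating over R: integral_0^1 integral_0^1 (-3*x + 3*y) dx dy = 0.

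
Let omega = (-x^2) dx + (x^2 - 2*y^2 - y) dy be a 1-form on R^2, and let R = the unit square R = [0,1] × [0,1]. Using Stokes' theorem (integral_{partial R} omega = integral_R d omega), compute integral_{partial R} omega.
integral_(partial R) omega = 1

Stokes: integral_partial_R omega = integral_R d omega with d omega = (∂Q/∂x - ∂P/∂y) dx ∧ dy.
  ∂Q/∂x = 2*x
  ∂P/∂y = 0
  integrand = ∂Q/∂x - ∂P/∂y = 2*x.
Integrating over R: integral_0^1 integral_0^1 (2*x) dx dy = 1.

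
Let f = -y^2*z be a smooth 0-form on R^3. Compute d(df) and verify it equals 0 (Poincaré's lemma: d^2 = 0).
d(df) = 0

Step 1: df = sum_i (∂f/∂x_i) dx_i = (0) dx + (-2*y*z) dy + (-y^2) dz.
Step 2: Apply d again. Using the 1-form formula, the coefficient of dx ∧ dy in d(df) is ∂^2 f/∂x ∂y - ∂^2 f/∂y ∂x = (0) - (0) = 0 (equality of mixed partials for smooth f).
Similarly for dx ∧ dz and dy ∧ dz — all coefficients vanish. So d(df) = 0.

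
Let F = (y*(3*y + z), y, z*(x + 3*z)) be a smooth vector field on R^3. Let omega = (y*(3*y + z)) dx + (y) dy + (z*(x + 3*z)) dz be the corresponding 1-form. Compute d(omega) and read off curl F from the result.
d(omega) = (0) dy ∧ dz + (y - z) dz ∧ dx + (-6*y - z) dx ∧ dy; curl F = (0, y - z, -6*y - z)

d omega = sum_{i<j} (∂f_j/∂x_i - ∂f_i/∂x_j) dx_i ∧ dx_j. Under the identification (dy ∧ dz, dz ∧ dx, dx ∧ dy) ↔ (e_x, e_y, e_z), the coefficients are exactly the components of curl F. Compute:
  ∂R/∂y - ∂Q/∂z = (0) - (0) = 0
  ∂P/∂z - ∂R/∂x = (y) - (z) = y - z
  ∂Q/∂x - ∂P/∂y = (0) - (6*y + z) = -6*y - z.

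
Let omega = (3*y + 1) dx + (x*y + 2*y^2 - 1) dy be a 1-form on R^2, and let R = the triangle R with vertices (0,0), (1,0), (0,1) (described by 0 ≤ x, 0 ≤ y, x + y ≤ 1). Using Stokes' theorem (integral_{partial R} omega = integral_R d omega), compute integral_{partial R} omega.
integral_(partial R) omega = -4/3

Stokes: integral_partial_R omega = integral_R d omega with d omega = (∂Q/∂x - ∂P/∂y) dx ∧ dy.
  ∂Q/∂x = y
  ∂P/∂y = 3
  integrand = ∂Q/∂x - ∂P/∂y = y - 3.
Integrating over R: integral_0^1 integral_0^{1-x} (y - 3) dy dx = -4/3.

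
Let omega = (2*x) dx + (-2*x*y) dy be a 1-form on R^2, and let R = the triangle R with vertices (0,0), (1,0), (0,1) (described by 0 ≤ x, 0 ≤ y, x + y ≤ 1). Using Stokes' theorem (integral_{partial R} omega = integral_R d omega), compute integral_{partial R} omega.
integral_(partial R) omega = -1/3

Stokes: integral_partial_R omega = integral_R d omega with d omega = (∂Q/∂x - ∂P/∂y) dx ∧ dy.
  ∂Q/∂x = -2*y
  ∂P/∂y = 0
  integrand = ∂Q/∂x - ∂P/∂y = -2*y.
Integrating over R: integral_0^1 integral_0^{1-x} (-2*y) dy dx = -1/3.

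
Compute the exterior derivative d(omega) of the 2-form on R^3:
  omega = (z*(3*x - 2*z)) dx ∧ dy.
d(omega) = (3*x - 4*z) dx ∧ dy ∧ dz

For a 2-form omega = sum_{i<j} g_{ij} dx_i ∧ dx_j, the exterior derivative is
  d(omega) = sum_{i<j} d(g_{ij}) ∧ dx_i ∧ dx_j = sum_{i<j, k} (∂g_{ij}/∂x_k) dx_k ∧ dx_i ∧ dx_j.
Expand each term, using dx_k ∧ dx_i ∧ dx_j = sgn(permutation) dx_{(a)} ∧ dx_{(b)} ∧ dx_{(c)} with (a < b < c) sorted:
  d(z*(3*x - 2*z)) includes (∂/∂z)(z*(3*x - 2*z)) dz = (3*x - 4*z) dz, which multiplied by dx ∧ dy gives (3*x - 4*z) dx ∧ dy ∧ dz
Collecting like 3-forms: d(omega) = (3*x - 4*z) dx ∧ dy ∧ dz.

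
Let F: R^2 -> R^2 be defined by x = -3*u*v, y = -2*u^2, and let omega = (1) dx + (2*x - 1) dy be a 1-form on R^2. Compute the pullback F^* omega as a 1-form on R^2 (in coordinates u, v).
F^* omega = (24*u^2*v + 4*u - 3*v) du + (-3*u) dv

Using F^*(f dg) = (f ∘ F) d(g ∘ F), substitute each coordinate x_i by F_i(u, v) in f_i, and replace dx_i by d F_i = (∂F_i/∂u) du + (∂F_i/∂v) dv.
  For the x component: f_1(F) = 1; d F_1 = (-3*v) du + (-3*u) dv
  For the y component: f_2(F) = -6*u*v - 1; d F_2 = (-4*u) du + (0) dv
Combining and collecting du, dv coefficients:
  coeff of du: 24*u^2*v + 4*u - 3*v
  coeff of dv: -3*u
F^* omega = (24*u^2*v + 4*u - 3*v) du + (-3*u) dv.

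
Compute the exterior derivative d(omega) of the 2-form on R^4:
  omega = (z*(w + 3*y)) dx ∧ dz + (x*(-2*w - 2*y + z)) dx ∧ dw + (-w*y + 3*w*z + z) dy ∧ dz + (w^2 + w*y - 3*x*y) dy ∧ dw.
d(omega) = (-3*z) dx ∧ dy ∧ dz + (-x + z) dx ∧ dz ∧ dw + (2*x - 3*y) dx ∧ dy ∧ dw + (-y + 3*z) dy ∧ dz ∧ dw

For a 2-form omega = sum_{i<j} g_{ij} dx_i ∧ dx_j, the exterior derivative is
  d(omega) = sum_{i<j} d(g_{ij}) ∧ dx_i ∧ dx_j = sum_{i<j, k} (∂g_{ij}/∂x_k) dx_k ∧ dx_i ∧ dx_j.
Expand each term, using dx_k ∧ dx_i ∧ dx_j = sgn(permutation) dx_{(a)} ∧ dx_{(b)} ∧ dx_{(c)} with (a < b < c) sorted:
  d(z*(w + 3*y)) includes (∂/∂y)(z*(w + 3*y)) dy = (3*z) dy, which multiplied by dx ∧ dz gives (-3*z) dx ∧ dy ∧ dz
  d(z*(w + 3*y)) includes (∂/∂w)(z*(w + 3*y)) dw = (z) dw, which multiplied by dx ∧ dz gives (z) dx ∧ dz ∧ dw
  d(x*(-2*w - 2*y + z)) includes (∂/∂y)(x*(-2*w - 2*y + z)) dy = (-2*x) dy, which multiplied by dx ∧ dw gives (2*x) dx ∧ dy ∧ dw
  d(x*(-2*w - 2*y + z)) includes (∂/∂z)(x*(-2*w - 2*y + z)) dz = (x) dz, which multiplied by dx ∧ dw gives (-x) dx ∧ dz ∧ dw
  d(-w*y + 3*w*z + z) includes (∂/∂w)(-w*y + 3*w*z + z) dw = (-y + 3*z) dw, which multiplied by dy ∧ dz gives (-y + 3*z) dy ∧ dz ∧ dw
  d(w^2 + w*y - 3*x*y) includes (∂/∂x)(w^2 + w*y - 3*x*y) dx = (-3*y) dx, which multiplied by dy ∧ dw gives (-3*y) dx ∧ dy ∧ dw
Collecting like 3-forms: d(omega) = (-3*z) dx ∧ dy ∧ dz + (-x + z) dx ∧ dz ∧ dw + (2*x - 3*y) dx ∧ dy ∧ dw + (-y + 3*z) dy ∧ dz ∧ dw.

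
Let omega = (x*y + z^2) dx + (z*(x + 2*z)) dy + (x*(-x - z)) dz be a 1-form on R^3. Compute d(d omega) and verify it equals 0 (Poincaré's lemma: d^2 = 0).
d(d omega) = 0

Step 1: d omega = sum_{i<j} (∂f_j/∂x_i - ∂f_i/∂x_j) dx_i ∧ dx_j:
  coeff of dx ∧ dy: -x + z
  coeff of dx ∧ dz: -2*x - 3*z
  coeff of dy ∧ dz: -x - 4*z
Step 2: Apply d again to each 2-form coefficient. The only possible 3-form in R^3 is dx ∧ dy ∧ dz, with coefficient
  ∂(coeff of dy∧dz)/∂x - ∂(coeff of dx∧dz)/∂y + ∂(coeff of dx∧dy)/∂z
  = ∂/∂x (-x - 4*z) - ∂/∂y (-2*x - 3*z) + ∂/∂z (-x + z).
Each of these terms simplifies to sums of mixed partials that cancel in pairs. The result is 0 (by equality of mixed partials for smooth functions — Schwarz / Clairaut).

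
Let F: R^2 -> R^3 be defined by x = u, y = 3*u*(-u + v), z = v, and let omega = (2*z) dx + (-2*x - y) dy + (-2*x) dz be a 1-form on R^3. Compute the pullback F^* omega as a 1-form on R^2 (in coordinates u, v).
F^* omega = (-18*u^3 + 27*u^2*v + 12*u^2 - 9*u*v^2 - 6*u*v + 2*v) du + (u*(9*u^2 - 9*u*v - 6*u - 2)) dv

Using F^*(f dg) = (f ∘ F) d(g ∘ F), substitute each coordinate x_i by F_i(u, v) in f_i, and replace dx_i by d F_i = (∂F_i/∂u) du + (∂F_i/∂v) dv.
  For the x component: f_1(F) = 2*v; d F_1 = (1) du + (0) dv
  For the y component: f_2(F) = u*(3*u - 3*v - 2); d F_2 = (-6*u + 3*v) du + (3*u) dv
  For the z component: f_3(F) = -2*u; d F_3 = (0) du + (1) dv
Combining and collecting du, dv coefficients:
  coeff of du: -18*u^3 + 27*u^2*v + 12*u^2 - 9*u*v^2 - 6*u*v + 2*v
  coeff of dv: u*(9*u^2 - 9*u*v - 6*u - 2)
F^* omega = (-18*u^3 + 27*u^2*v + 12*u^2 - 9*u*v^2 - 6*u*v + 2*v) du + (u*(9*u^2 - 9*u*v - 6*u - 2)) dv.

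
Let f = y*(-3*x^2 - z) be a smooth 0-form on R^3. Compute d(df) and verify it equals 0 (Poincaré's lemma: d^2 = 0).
d(df) = 0

Step 1: df = sum_i (∂f/∂x_i) dx_i = (-6*x*y) dx + (-3*x^2 - z) dy + (-y) dz.
Step 2: Apply d again. Using the 1-form formula, the coefficient of dx ∧ dy in d(df) is ∂^2 f/∂x ∂y - ∂^2 f/∂y ∂x = (-6*x) - (-6*x) = 0 (equality of mixed partials for smooth f).
Similarly for dx ∧ dz and dy ∧ dz — all coefficients vanish. So d(df) = 0.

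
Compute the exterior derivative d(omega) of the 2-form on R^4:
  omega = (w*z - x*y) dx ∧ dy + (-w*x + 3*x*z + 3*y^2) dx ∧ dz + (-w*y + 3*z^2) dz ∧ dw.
d(omega) = (w - 6*y) dx ∧ dy ∧ dz + (z) dx ∧ dy ∧ dw + (-x) dx ∧ dz ∧ dw + (-w) dy ∧ dz ∧ dw

For a 2-form omega = sum_{i<j} g_{ij} dx_i ∧ dx_j, the exterior derivative is
  d(omega) = sum_{i<j} d(g_{ij}) ∧ dx_i ∧ dx_j = sum_{i<j, k} (∂g_{ij}/∂x_k) dx_k ∧ dx_i ∧ dx_j.
Expand each term, using dx_k ∧ dx_i ∧ dx_j = sgn(permutation) dx_{(a)} ∧ dx_{(b)} ∧ dx_{(c)} with (a < b < c) sorted:
  d(w*z - x*y) includes (∂/∂z)(w*z - x*y) dz = (w) dz, which multiplied by dx ∧ dy gives (w) dx ∧ dy ∧ dz
  d(w*z - x*y) includes (∂/∂w)(w*z - x*y) dw = (z) dw, which multiplied by dx ∧ dy gives (z) dx ∧ dy ∧ dw
  d(-w*x + 3*x*z + 3*y^2) includes (∂/∂y)(-w*x + 3*x*z + 3*y^2) dy = (6*y) dy, which multiplied by dx ∧ dz gives (-6*y) dx ∧ dy ∧ dz
  d(-w*x + 3*x*z + 3*y^2) includes (∂/∂w)(-w*x + 3*x*z + 3*y^2) dw = (-x) dw, which multiplied by dx ∧ dz gives (-x) dx ∧ dz ∧ dw
  d(-w*y + 3*z^2) includes (∂/∂y)(-w*y + 3*z^2) dy = (-w) dy, which multiplied by dz ∧ dw gives (-w) dy ∧ dz ∧ dw
Collecting like 3-forms: d(omega) = (w - 6*y) dx ∧ dy ∧ dz + (z) dx ∧ dy ∧ dw + (-x) dx ∧ dz ∧ dw + (-w) dy ∧ dz ∧ dw.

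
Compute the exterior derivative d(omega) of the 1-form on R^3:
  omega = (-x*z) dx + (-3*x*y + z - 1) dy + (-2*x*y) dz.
d(omega) = (-3*y) dx ∧ dy + (x - 2*y) dx ∧ dz + (-2*x - 1) dy ∧ dz

For a 1-form omega = sum_i f_i dx_i, the exterior derivative is
  d(omega) = sum_{i < j} (∂f_j/∂x_i - ∂f_i/∂x_j) dx_i ∧ dx_j.
  coefficient of dx ∧ dy: ∂f_2/∂x - ∂f_1/∂y = ∂(-3*x*y + z - 1)/∂x - ∂(-x*z)/∂y = -3*y
  coefficient of dx ∧ dz: ∂f_3/∂x - ∂f_1/∂z = ∂(-2*x*y)/∂x - ∂(-x*z)/∂z = x - 2*y
  coefficient of dy ∧ dz: ∂f_3/∂y - ∂f_2/∂z = ∂(-2*x*y)/∂y - ∂(-3*x*y + z - 1)/∂z = -2*x - 1
Assembling: d(omega) = (-3*y) dx ∧ dy + (x - 2*y) dx ∧ dz + (-2*x - 1) dy ∧ dz.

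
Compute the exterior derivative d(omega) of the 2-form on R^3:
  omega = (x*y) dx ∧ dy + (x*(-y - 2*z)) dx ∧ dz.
d(omega) = (x) dx ∧ dy ∧ dz

For a 2-form omega = sum_{i<j} g_{ij} dx_i ∧ dx_j, the exterior derivative is
  d(omega) = sum_{i<j} d(g_{ij}) ∧ dx_i ∧ dx_j = sum_{i<j, k} (∂g_{ij}/∂x_k) dx_k ∧ dx_i ∧ dx_j.
Expand each term, using dx_k ∧ dx_i ∧ dx_j = sgn(permutation) dx_{(a)} ∧ dx_{(b)} ∧ dx_{(c)} with (a < b < c) sorted:
  d(x*(-y - 2*z)) includes (∂/∂y)(x*(-y - 2*z)) dy = (-x) dy, which multiplied by dx ∧ dz gives (x) dx ∧ dy ∧ dz
Collecting like 3-forms: d(omega) = (x) dx ∧ dy ∧ dz.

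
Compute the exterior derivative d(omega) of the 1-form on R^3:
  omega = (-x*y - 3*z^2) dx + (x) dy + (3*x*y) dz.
d(omega) = (x + 1) dx ∧ dy + (3*y + 6*z) dx ∧ dz + (3*x) dy ∧ dz

For a 1-form omega = sum_i f_i dx_i, the exterior derivative is
  d(omega) = sum_{i < j} (∂f_j/∂x_i - ∂f_i/∂x_j) dx_i ∧ dx_j.
  coefficient of dx ∧ dy: ∂f_2/∂x - ∂f_1/∂y = ∂(x)/∂x - ∂(-x*y - 3*z^2)/∂y = x + 1
  coefficient of dx ∧ dz: ∂f_3/∂x - ∂f_1/∂z = ∂(3*x*y)/∂x - ∂(-x*y - 3*z^2)/∂z = 3*y + 6*z
  coefficient of dy ∧ dz: ∂f_3/∂y - ∂f_2/∂z = ∂(3*x*y)/∂y - ∂(x)/∂z = 3*x
Assembling: d(omega) = (x + 1) dx ∧ dy + (3*y + 6*z) dx ∧ dz + (3*x) dy ∧ dz.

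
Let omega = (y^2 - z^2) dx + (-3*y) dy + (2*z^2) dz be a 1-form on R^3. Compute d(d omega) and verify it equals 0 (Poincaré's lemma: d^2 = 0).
d(d omega) = 0

Step 1: d omega = sum_{i<j} (∂f_j/∂x_i - ∂f_i/∂x_j) dx_i ∧ dx_j:
  coeff of dx ∧ dy: -2*y
  coeff of dx ∧ dz: 2*z
  coeff of dy ∧ dz: 0
Step 2: Apply d again to each 2-form coefficient. The only possible 3-form in R^3 is dx ∧ dy ∧ dz, with coefficient
  ∂(coeff of dy∧dz)/∂x - ∂(coeff of dx∧dz)/∂y + ∂(coeff of dx∧dy)/∂z
  = ∂/∂x (0) - ∂/∂y (2*z) + ∂/∂z (-2*y).
Each of these terms simplifies to sums of mixed partials that cancel in pairs. The result is 0 (by equality of mixed partials for smooth functions — Schwarz / Clairaut).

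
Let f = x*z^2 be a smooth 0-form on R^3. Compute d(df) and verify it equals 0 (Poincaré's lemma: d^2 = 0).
d(df) = 0

Step 1: df = sum_i (∂f/∂x_i) dx_i = (z^2) dx + (0) dy + (2*x*z) dz.
Step 2: Apply d again. Using the 1-form formula, the coefficient of dx ∧ dy in d(df) is ∂^2 f/∂x ∂y - ∂^2 f/∂y ∂x = (0) - (0) = 0 (equality of mixed partials for smooth f).
Similarly for dx ∧ dz and dy ∧ dz — all coefficients vanish. So d(df) = 0.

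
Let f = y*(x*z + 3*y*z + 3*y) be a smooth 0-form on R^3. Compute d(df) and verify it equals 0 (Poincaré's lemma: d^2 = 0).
d(df) = 0

Step 1: df = sum_i (∂f/∂x_i) dx_i = (y*z) dx + (x*z + 6*y*z + 6*y) dy + (y*(x + 3*y)) dz.
Step 2: Apply d again. Using the 1-form formula, the coefficient of dx ∧ dy in d(df) is ∂^2 f/∂x ∂y - ∂^2 f/∂y ∂x = (z) - (z) = 0 (equality of mixed partials for smooth f).
Similarly for dx ∧ dz and dy ∧ dz — all coefficients vanish. So d(df) = 0.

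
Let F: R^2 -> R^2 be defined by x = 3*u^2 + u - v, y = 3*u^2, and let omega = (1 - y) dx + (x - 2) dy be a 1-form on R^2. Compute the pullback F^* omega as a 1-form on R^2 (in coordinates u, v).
F^* omega = (3*u^2 - 6*u*v - 6*u + 1) du + (3*u^2 - 1) dv

Using F^*(f dg) = (f ∘ F) d(g ∘ F), substitute each coordinate x_i by F_i(u, v) in f_i, and replace dx_i by d F_i = (∂F_i/∂u) du + (∂F_i/∂v) dv.
  For the x component: f_1(F) = 1 - 3*u^2; d F_1 = (6*u + 1) du + (-1) dv
  For the y component: f_2(F) = 3*u^2 + u - v - 2; d F_2 = (6*u) du + (0) dv
Combining and collecting du, dv coefficients:
  coeff of du: 3*u^2 - 6*u*v - 6*u + 1
  coeff of dv: 3*u^2 - 1
F^* omega = (3*u^2 - 6*u*v - 6*u + 1) du + (3*u^2 - 1) dv.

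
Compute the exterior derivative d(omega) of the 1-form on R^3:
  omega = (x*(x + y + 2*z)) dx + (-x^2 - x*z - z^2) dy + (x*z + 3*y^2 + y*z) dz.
d(omega) = (-3*x - z) dx ∧ dy + (-2*x + z) dx ∧ dz + (x + 6*y + 3*z) dy ∧ dz

For a 1-form omega = sum_i f_i dx_i, the exterior derivative is
  d(omega) = sum_{i < j} (∂f_j/∂x_i - ∂f_i/∂x_j) dx_i ∧ dx_j.
  coefficient of dx ∧ dy: ∂f_2/∂x - ∂f_1/∂y = ∂(-x^2 - x*z - z^2)/∂x - ∂(x*(x + y + 2*z))/∂y = -3*x - z
  coefficient of dx ∧ dz: ∂f_3/∂x - ∂f_1/∂z = ∂(x*z + 3*y^2 + y*z)/∂x - ∂(x*(x + y + 2*z))/∂z = -2*x + z
  coefficient of dy ∧ dz: ∂f_3/∂y - ∂f_2/∂z = ∂(x*z + 3*y^2 + y*z)/∂y - ∂(-x^2 - x*z - z^2)/∂z = x + 6*y + 3*z
Assembling: d(omega) = (-3*x - z) dx ∧ dy + (-2*x + z) dx ∧ dz + (x + 6*y + 3*z) dy ∧ dz.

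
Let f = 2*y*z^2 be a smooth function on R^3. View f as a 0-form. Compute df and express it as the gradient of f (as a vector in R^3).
df = (0) dx + (2*z^2) dy + (4*y*z) dz; grad f = (0, 2*z^2, 4*y*z)

For a 0-form f, d f = (∂f/∂x) dx + (∂f/∂y) dy + (∂f/∂z) dz. The components of the vector representation are exactly the entries of grad f in Cartesian coordinates:
  ∂f/∂x = 0
  ∂f/∂y = 2*z^2
  ∂f/∂z = 4*y*z.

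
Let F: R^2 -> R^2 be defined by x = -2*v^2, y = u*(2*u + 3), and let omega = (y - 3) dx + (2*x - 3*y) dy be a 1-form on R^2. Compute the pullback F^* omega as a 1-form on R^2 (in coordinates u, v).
F^* omega = (-24*u^3 - 54*u^2 - 16*u*v^2 - 27*u - 12*v^2) du + (4*v*(-2*u^2 - 3*u + 3)) dv

Using F^*(f dg) = (f ∘ F) d(g ∘ F), substitute each coordinate x_i by F_i(u, v) in f_i, and replace dx_i by d F_i = (∂F_i/∂u) du + (∂F_i/∂v) dv.
  For the x component: f_1(F) = 2*u^2 + 3*u - 3; d F_1 = (0) du + (-4*v) dv
  For the y component: f_2(F) = -6*u^2 - 9*u - 4*v^2; d F_2 = (4*u + 3) du + (0) dv
Combining and collecting du, dv coefficients:
  coeff of du: -24*u^3 - 54*u^2 - 16*u*v^2 - 27*u - 12*v^2
  coeff of dv: 4*v*(-2*u^2 - 3*u + 3)
F^* omega = (-24*u^3 - 54*u^2 - 16*u*v^2 - 27*u - 12*v^2) du + (4*v*(-2*u^2 - 3*u + 3)) dv.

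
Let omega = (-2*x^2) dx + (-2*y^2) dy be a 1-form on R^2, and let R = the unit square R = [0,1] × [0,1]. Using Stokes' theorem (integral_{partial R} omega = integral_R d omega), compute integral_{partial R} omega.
integral_(partial R) omega = 0

Stokes: integral_partial_R omega = integral_R d omega with d omega = (∂Q/∂x - ∂P/∂y) dx ∧ dy.
  ∂Q/∂x = 0
  ∂P/∂y = 0
  integrand = ∂Q/∂x - ∂P/∂y = 0.
Integrating over R: integral_0^1 integral_0^1 (0) dx dy = 0.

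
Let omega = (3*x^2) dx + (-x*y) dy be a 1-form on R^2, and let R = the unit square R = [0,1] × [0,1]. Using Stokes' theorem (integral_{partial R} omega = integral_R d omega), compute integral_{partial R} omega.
integral_(partial R) omega = -1/2

Stokes: integral_partial_R omega = integral_R d omega with d omega = (∂Q/∂x - ∂P/∂y) dx ∧ dy.
  ∂Q/∂x = -y
  ∂P/∂y = 0
  integrand = ∂Q/∂x - ∂P/∂y = -y.
Integrating over R: integral_0^1 integral_0^1 (-y) dx dy = -1/2.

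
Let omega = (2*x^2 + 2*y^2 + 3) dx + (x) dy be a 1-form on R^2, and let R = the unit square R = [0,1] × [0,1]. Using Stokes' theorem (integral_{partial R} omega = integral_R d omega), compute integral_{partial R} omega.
integral_(partial R) omega = -1

Stokes: integral_partial_R omega = integral_R d omega with d omega = (∂Q/∂x - ∂P/∂y) dx ∧ dy.
  ∂Q/∂x = 1
  ∂P/∂y = 4*y
  integrand = ∂Q/∂x - ∂P/∂y = 1 - 4*y.
Integrating over R: integral_0^1 integral_0^1 (1 - 4*y) dx dy = -1.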